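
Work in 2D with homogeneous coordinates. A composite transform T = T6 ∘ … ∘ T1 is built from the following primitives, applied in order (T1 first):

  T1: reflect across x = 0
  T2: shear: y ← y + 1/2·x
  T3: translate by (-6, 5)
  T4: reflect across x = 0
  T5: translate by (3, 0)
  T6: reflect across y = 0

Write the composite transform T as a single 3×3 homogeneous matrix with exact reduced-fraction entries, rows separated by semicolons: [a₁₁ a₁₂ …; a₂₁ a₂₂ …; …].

T = [1 0 9; 1/2 -1 -5; 0 0 1]

T1 = [-1 0 0; 0 1 0; 0 0 1]
T2·T1 = [-1 0 0; -1/2 1 0; 0 0 1]
T3·…·T1 = [-1 0 -6; -1/2 1 5; 0 0 1]
T4·…·T1 = [1 0 6; -1/2 1 5; 0 0 1]
T5·…·T1 = [1 0 9; -1/2 1 5; 0 0 1]
T6·…·T1 = [1 0 9; 1/2 -1 -5; 0 0 1]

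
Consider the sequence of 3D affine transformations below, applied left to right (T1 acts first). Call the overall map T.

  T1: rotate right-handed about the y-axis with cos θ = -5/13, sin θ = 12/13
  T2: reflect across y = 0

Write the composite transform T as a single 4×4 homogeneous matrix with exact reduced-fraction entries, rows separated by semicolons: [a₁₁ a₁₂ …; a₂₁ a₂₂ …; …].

T1 = [-5/13 0 12/13 0; 0 1 0 0; -12/13 0 -5/13 0; 0 0 0 1]
T2·T1 = [-5/13 0 12/13 0; 0 -1 0 0; -12/13 0 -5/13 0; 0 0 0 1]

T = [-5/13 0 12/13 0; 0 -1 0 0; -12/13 0 -5/13 0; 0 0 0 1]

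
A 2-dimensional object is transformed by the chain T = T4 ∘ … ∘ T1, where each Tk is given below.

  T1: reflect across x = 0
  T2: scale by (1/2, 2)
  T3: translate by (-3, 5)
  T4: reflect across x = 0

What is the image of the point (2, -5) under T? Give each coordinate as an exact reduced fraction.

T(p) = (4, -5)

T1 reflect across x = 0: (2, -5) → (-2, -5)
T2 scale by (1/2, 2): (-2, -5) → (-1, -10)
T3 translate by (-3, 5): (-1, -10) → (-4, -5)
T4 reflect across x = 0: (-4, -5) → (4, -5)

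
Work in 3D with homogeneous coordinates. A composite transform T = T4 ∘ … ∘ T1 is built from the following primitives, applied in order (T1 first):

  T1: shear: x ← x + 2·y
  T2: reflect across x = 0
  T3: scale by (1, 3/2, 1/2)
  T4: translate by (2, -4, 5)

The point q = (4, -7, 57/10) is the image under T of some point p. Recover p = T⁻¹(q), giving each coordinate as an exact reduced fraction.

p = (2, -2, 7/5)

T1 = [1 2 0 0; 0 1 0 0; 0 0 1 0; 0 0 0 1]
T2·T1 = [-1 -2 0 0; 0 1 0 0; 0 0 1 0; 0 0 0 1]
T3·…·T1 = [-1 -2 0 0; 0 3/2 0 0; 0 0 1/2 0; 0 0 0 1]
T4·…·T1 = [-1 -2 0 2; 0 3/2 0 -4; 0 0 1/2 5; 0 0 0 1]
det M = -3/4; M⁻¹ = [-1 -4/3 0 -10/3; 0 2/3 0 8/3; 0 0 2 -10; 0 0 0 1]
M⁻¹ · (4, -7, 57/10)ᵀ = (2, -2, 7/5)ᵀ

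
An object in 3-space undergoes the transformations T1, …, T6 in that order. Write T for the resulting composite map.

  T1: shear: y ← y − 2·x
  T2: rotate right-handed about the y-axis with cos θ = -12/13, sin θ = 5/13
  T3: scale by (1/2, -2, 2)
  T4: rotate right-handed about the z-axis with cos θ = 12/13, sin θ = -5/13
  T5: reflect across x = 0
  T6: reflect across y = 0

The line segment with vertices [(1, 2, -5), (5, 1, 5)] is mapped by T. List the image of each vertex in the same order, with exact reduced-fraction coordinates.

image vertices: (222/169, -185/338, 110/13), (-960/169, -5791/338, -170/13)

T1 shear: y ← y − 2·x: (1, 2, -5) → (1, 0, -5); (5, 1, 5) → (5, -9, 5)
T2 rotate right-handed about the y-axis with cos θ = -12/13, sin θ = 5/13: (1, 0, -5) → (-37/13, 0, 55/13); (5, -9, 5) → (-35/13, -9, -85/13)
T3 scale by (1/2, -2, 2): (-37/13, 0, 55/13) → (-37/26, 0, 110/13); (-35/13, -9, -85/13) → (-35/26, 18, -170/13)
T4 rotate right-handed about the z-axis with cos θ = 12/13, sin θ = -5/13: (-37/26, 0, 110/13) → (-222/169, 185/338, 110/13); (-35/26, 18, -170/13) → (960/169, 5791/338, -170/13)
T5 reflect across x = 0: (-222/169, 185/338, 110/13) → (222/169, 185/338, 110/13); (960/169, 5791/338, -170/13) → (-960/169, 5791/338, -170/13)
T6 reflect across y = 0: (222/169, 185/338, 110/13) → (222/169, -185/338, 110/13); (-960/169, 5791/338, -170/13) → (-960/169, -5791/338, -170/13)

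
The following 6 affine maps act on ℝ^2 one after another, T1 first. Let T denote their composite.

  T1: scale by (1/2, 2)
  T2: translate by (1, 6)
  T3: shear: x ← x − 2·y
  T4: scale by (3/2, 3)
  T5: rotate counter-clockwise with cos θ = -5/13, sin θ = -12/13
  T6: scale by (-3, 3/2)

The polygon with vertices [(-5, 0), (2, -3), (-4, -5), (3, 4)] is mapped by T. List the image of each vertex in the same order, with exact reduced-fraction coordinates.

image vertices: (-3807/52, 459/26), (45/13, -54/13), (1179/26, -99/13), (-8343/52, 747/26)

T1 scale by (1/2, 2): (-5, 0) → (-5/2, 0); (2, -3) → (1, -6); (-4, -5) → (-2, -10); (3, 4) → (3/2, 8)
T2 translate by (1, 6): (-5/2, 0) → (-3/2, 6); (1, -6) → (2, 0); (-2, -10) → (-1, -4); (3/2, 8) → (5/2, 14)
T3 shear: x ← x − 2·y: (-3/2, 6) → (-27/2, 6); (2, 0) → (2, 0); (-1, -4) → (7, -4); (5/2, 14) → (-51/2, 14)
T4 scale by (3/2, 3): (-27/2, 6) → (-81/4, 18); (2, 0) → (3, 0); (7, -4) → (21/2, -12); (-51/2, 14) → (-153/4, 42)
T5 rotate counter-clockwise with cos θ = -5/13, sin θ = -12/13: (-81/4, 18) → (1269/52, 153/13); (3, 0) → (-15/13, -36/13); (21/2, -12) → (-393/26, -66/13); (-153/4, 42) → (2781/52, 249/13)
T6 scale by (-3, 3/2): (1269/52, 153/13) → (-3807/52, 459/26); (-15/13, -36/13) → (45/13, -54/13); (-393/26, -66/13) → (1179/26, -99/13); (2781/52, 249/13) → (-8343/52, 747/26)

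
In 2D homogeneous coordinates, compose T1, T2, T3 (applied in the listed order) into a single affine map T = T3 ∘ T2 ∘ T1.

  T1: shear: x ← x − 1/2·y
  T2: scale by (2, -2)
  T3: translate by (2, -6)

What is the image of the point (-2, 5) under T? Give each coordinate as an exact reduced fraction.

T(p) = (-7, -16)

T1 shear: x ← x − 1/2·y: (-2, 5) → (-9/2, 5)
T2 scale by (2, -2): (-9/2, 5) → (-9, -10)
T3 translate by (2, -6): (-9, -10) → (-7, -16)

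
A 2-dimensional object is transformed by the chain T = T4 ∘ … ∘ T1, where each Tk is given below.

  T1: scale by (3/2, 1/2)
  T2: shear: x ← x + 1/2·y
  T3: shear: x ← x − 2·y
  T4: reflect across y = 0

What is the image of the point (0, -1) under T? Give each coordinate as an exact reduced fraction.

T(p) = (3/4, 1/2)

T1 scale by (3/2, 1/2): (0, -1) → (0, -1/2)
T2 shear: x ← x + 1/2·y: (0, -1/2) → (-1/4, -1/2)
T3 shear: x ← x − 2·y: (-1/4, -1/2) → (3/4, -1/2)
T4 reflect across y = 0: (3/4, -1/2) → (3/4, 1/2)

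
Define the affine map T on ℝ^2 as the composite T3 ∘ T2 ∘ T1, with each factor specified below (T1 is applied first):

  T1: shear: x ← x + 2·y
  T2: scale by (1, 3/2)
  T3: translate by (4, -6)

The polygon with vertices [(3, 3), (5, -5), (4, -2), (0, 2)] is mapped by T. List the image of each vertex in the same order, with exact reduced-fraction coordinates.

T1 shear: x ← x + 2·y: (3, 3) → (9, 3); (5, -5) → (-5, -5); (4, -2) → (0, -2); (0, 2) → (4, 2)
T2 scale by (1, 3/2): (9, 3) → (9, 9/2); (-5, -5) → (-5, -15/2); (0, -2) → (0, -3); (4, 2) → (4, 3)
T3 translate by (4, -6): (9, 9/2) → (13, -3/2); (-5, -15/2) → (-1, -27/2); (0, -3) → (4, -9); (4, 3) → (8, -3)

image vertices: (13, -3/2), (-1, -27/2), (4, -9), (8, -3)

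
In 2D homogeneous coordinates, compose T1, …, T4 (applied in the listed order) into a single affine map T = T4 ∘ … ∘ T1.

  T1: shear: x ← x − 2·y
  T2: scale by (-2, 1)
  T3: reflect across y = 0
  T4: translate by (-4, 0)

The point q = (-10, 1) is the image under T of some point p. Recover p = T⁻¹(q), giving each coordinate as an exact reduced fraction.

T1 = [1 -2 0; 0 1 0; 0 0 1]
T2·T1 = [-2 4 0; 0 1 0; 0 0 1]
T3·…·T1 = [-2 4 0; 0 -1 0; 0 0 1]
T4·…·T1 = [-2 4 -4; 0 -1 0; 0 0 1]
det M = 2; M⁻¹ = [-1/2 -2 -2; 0 -1 0; 0 0 1]
M⁻¹ · (-10, 1)ᵀ = (1, -1)ᵀ

p = (1, -1)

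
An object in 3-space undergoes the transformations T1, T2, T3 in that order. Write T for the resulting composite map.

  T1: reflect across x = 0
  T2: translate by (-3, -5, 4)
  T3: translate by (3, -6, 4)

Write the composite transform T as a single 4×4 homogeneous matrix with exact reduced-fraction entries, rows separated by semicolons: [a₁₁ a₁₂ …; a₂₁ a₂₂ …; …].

T = [-1 0 0 0; 0 1 0 -11; 0 0 1 8; 0 0 0 1]

T1 = [-1 0 0 0; 0 1 0 0; 0 0 1 0; 0 0 0 1]
T2·T1 = [-1 0 0 -3; 0 1 0 -5; 0 0 1 4; 0 0 0 1]
T3·…·T1 = [-1 0 0 0; 0 1 0 -11; 0 0 1 8; 0 0 0 1]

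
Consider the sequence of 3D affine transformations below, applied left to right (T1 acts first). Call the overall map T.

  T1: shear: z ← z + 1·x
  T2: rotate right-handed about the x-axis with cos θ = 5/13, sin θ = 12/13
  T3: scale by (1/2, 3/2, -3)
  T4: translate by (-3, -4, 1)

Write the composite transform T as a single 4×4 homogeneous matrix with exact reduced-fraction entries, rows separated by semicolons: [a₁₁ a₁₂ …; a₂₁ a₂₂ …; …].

T1 = [1 0 0 0; 0 1 0 0; 1 0 1 0; 0 0 0 1]
T2·T1 = [1 0 0 0; -12/13 5/13 -12/13 0; 5/13 12/13 5/13 0; 0 0 0 1]
T3·…·T1 = [1/2 0 0 0; -18/13 15/26 -18/13 0; -15/13 -36/13 -15/13 0; 0 0 0 1]
T4·…·T1 = [1/2 0 0 -3; -18/13 15/26 -18/13 -4; -15/13 -36/13 -15/13 1; 0 0 0 1]

T = [1/2 0 0 -3; -18/13 15/26 -18/13 -4; -15/13 -36/13 -15/13 1; 0 0 0 1]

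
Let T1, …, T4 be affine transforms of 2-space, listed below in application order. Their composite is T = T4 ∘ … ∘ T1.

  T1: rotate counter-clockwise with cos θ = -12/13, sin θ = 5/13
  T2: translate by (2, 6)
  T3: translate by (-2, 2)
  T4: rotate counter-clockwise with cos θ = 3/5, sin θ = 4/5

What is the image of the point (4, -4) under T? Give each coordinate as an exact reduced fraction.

T1 rotate counter-clockwise with cos θ = -12/13, sin θ = 5/13: (4, -4) → (-28/13, 68/13)
T2 translate by (2, 6): (-28/13, 68/13) → (-2/13, 146/13)
T3 translate by (-2, 2): (-2/13, 146/13) → (-28/13, 172/13)
T4 rotate counter-clockwise with cos θ = 3/5, sin θ = 4/5: (-28/13, 172/13) → (-772/65, 404/65)

T(p) = (-772/65, 404/65)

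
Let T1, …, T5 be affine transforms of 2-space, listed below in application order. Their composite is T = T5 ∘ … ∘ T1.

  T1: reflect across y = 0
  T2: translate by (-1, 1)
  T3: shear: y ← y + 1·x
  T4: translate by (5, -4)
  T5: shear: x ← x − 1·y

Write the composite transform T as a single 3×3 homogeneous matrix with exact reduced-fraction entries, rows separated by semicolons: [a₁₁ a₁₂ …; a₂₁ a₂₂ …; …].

T = [0 1 8; 1 -1 -4; 0 0 1]

T1 = [1 0 0; 0 -1 0; 0 0 1]
T2·T1 = [1 0 -1; 0 -1 1; 0 0 1]
T3·…·T1 = [1 0 -1; 1 -1 0; 0 0 1]
T4·…·T1 = [1 0 4; 1 -1 -4; 0 0 1]
T5·…·T1 = [0 1 8; 1 -1 -4; 0 0 1]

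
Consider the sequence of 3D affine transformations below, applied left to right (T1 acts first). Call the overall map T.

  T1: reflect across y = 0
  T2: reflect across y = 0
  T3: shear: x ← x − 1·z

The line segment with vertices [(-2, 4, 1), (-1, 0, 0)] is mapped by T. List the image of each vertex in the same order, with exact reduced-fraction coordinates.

T1 reflect across y = 0: (-2, 4, 1) → (-2, -4, 1); (-1, 0, 0) → (-1, 0, 0)
T2 reflect across y = 0: (-2, -4, 1) → (-2, 4, 1); (-1, 0, 0) → (-1, 0, 0)
T3 shear: x ← x − 1·z: (-2, 4, 1) → (-3, 4, 1); (-1, 0, 0) → (-1, 0, 0)

image vertices: (-3, 4, 1), (-1, 0, 0)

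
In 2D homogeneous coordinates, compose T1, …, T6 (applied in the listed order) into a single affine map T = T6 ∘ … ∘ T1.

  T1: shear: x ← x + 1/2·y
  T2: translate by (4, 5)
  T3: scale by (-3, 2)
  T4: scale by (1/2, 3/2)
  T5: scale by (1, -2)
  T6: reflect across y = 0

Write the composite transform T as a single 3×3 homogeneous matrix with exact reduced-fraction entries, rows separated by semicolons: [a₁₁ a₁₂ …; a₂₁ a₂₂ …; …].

T = [-3/2 -3/4 -6; 0 6 30; 0 0 1]

T1 = [1 1/2 0; 0 1 0; 0 0 1]
T2·T1 = [1 1/2 4; 0 1 5; 0 0 1]
T3·…·T1 = [-3 -3/2 -12; 0 2 10; 0 0 1]
T4·…·T1 = [-3/2 -3/4 -6; 0 3 15; 0 0 1]
T5·…·T1 = [-3/2 -3/4 -6; 0 -6 -30; 0 0 1]
T6·…·T1 = [-3/2 -3/4 -6; 0 6 30; 0 0 1]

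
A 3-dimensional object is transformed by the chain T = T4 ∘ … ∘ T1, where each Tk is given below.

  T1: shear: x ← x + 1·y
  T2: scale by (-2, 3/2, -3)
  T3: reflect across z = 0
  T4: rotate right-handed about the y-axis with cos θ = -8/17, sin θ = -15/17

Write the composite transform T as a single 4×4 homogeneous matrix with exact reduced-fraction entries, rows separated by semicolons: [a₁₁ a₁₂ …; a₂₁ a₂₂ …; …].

T1 = [1 1 0 0; 0 1 0 0; 0 0 1 0; 0 0 0 1]
T2·T1 = [-2 -2 0 0; 0 3/2 0 0; 0 0 -3 0; 0 0 0 1]
T3·…·T1 = [-2 -2 0 0; 0 3/2 0 0; 0 0 3 0; 0 0 0 1]
T4·…·T1 = [16/17 16/17 -45/17 0; 0 3/2 0 0; -30/17 -30/17 -24/17 0; 0 0 0 1]

T = [16/17 16/17 -45/17 0; 0 3/2 0 0; -30/17 -30/17 -24/17 0; 0 0 0 1]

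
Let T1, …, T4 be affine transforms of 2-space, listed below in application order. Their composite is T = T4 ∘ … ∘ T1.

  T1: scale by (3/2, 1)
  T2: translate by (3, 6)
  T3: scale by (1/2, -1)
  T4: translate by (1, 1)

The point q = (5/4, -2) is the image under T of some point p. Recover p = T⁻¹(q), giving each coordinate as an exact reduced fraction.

T1 = [3/2 0 0; 0 1 0; 0 0 1]
T2·T1 = [3/2 0 3; 0 1 6; 0 0 1]
T3·…·T1 = [3/4 0 3/2; 0 -1 -6; 0 0 1]
T4·…·T1 = [3/4 0 5/2; 0 -1 -5; 0 0 1]
det M = -3/4; M⁻¹ = [4/3 0 -10/3; 0 -1 -5; 0 0 1]
M⁻¹ · (5/4, -2)ᵀ = (-5/3, -3)ᵀ

p = (-5/3, -3)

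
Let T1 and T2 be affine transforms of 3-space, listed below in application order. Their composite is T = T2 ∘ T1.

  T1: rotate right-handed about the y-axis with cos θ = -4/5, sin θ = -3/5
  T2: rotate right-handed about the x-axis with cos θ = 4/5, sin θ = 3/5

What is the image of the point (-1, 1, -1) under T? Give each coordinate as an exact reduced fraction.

T1 rotate right-handed about the y-axis with cos θ = -4/5, sin θ = -3/5: (-1, 1, -1) → (7/5, 1, 1/5)
T2 rotate right-handed about the x-axis with cos θ = 4/5, sin θ = 3/5: (7/5, 1, 1/5) → (7/5, 17/25, 19/25)

T(p) = (7/5, 17/25, 19/25)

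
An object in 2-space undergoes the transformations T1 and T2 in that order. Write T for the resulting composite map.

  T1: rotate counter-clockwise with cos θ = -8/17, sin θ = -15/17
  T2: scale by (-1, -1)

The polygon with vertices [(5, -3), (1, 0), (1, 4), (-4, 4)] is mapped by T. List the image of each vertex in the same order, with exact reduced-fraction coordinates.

image vertices: (5, 3), (8/17, 15/17), (-52/17, 47/17), (-92/17, -28/17)

T1 rotate counter-clockwise with cos θ = -8/17, sin θ = -15/17: (5, -3) → (-5, -3); (1, 0) → (-8/17, -15/17); (1, 4) → (52/17, -47/17); (-4, 4) → (92/17, 28/17)
T2 scale by (-1, -1): (-5, -3) → (5, 3); (-8/17, -15/17) → (8/17, 15/17); (52/17, -47/17) → (-52/17, 47/17); (92/17, 28/17) → (-92/17, -28/17)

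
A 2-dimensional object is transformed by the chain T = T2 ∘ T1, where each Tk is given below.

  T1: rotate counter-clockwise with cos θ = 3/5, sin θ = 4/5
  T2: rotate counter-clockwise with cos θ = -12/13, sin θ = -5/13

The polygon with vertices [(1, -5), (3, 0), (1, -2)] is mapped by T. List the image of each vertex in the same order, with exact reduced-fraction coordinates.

T1 rotate counter-clockwise with cos θ = 3/5, sin θ = 4/5: (1, -5) → (23/5, -11/5); (3, 0) → (9/5, 12/5); (1, -2) → (11/5, -2/5)
T2 rotate counter-clockwise with cos θ = -12/13, sin θ = -5/13: (23/5, -11/5) → (-331/65, 17/65); (9/5, 12/5) → (-48/65, -189/65); (11/5, -2/5) → (-142/65, -31/65)

image vertices: (-331/65, 17/65), (-48/65, -189/65), (-142/65, -31/65)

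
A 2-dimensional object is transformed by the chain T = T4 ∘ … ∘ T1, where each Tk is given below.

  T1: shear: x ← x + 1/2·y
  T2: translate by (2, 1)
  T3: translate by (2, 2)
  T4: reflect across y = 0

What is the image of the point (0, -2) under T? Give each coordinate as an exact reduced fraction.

T(p) = (3, -1)

T1 shear: x ← x + 1/2·y: (0, -2) → (-1, -2)
T2 translate by (2, 1): (-1, -2) → (1, -1)
T3 translate by (2, 2): (1, -1) → (3, 1)
T4 reflect across y = 0: (3, 1) → (3, -1)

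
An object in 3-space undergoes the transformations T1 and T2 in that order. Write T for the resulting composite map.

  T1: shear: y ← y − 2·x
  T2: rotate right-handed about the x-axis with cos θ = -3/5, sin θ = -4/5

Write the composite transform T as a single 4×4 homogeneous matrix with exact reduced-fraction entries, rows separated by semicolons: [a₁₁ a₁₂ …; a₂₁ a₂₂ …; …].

T = [1 0 0 0; 6/5 -3/5 4/5 0; 8/5 -4/5 -3/5 0; 0 0 0 1]

T1 = [1 0 0 0; -2 1 0 0; 0 0 1 0; 0 0 0 1]
T2·T1 = [1 0 0 0; 6/5 -3/5 4/5 0; 8/5 -4/5 -3/5 0; 0 0 0 1]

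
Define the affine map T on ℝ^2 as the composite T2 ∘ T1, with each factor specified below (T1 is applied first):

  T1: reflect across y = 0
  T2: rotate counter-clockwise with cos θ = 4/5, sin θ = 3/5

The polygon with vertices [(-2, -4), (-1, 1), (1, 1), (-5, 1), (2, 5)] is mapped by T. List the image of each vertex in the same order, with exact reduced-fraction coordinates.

T1 reflect across y = 0: (-2, -4) → (-2, 4); (-1, 1) → (-1, -1); (1, 1) → (1, -1); (-5, 1) → (-5, -1); (2, 5) → (2, -5)
T2 rotate counter-clockwise with cos θ = 4/5, sin θ = 3/5: (-2, 4) → (-4, 2); (-1, -1) → (-1/5, -7/5); (1, -1) → (7/5, -1/5); (-5, -1) → (-17/5, -19/5); (2, -5) → (23/5, -14/5)

image vertices: (-4, 2), (-1/5, -7/5), (7/5, -1/5), (-17/5, -19/5), (23/5, -14/5)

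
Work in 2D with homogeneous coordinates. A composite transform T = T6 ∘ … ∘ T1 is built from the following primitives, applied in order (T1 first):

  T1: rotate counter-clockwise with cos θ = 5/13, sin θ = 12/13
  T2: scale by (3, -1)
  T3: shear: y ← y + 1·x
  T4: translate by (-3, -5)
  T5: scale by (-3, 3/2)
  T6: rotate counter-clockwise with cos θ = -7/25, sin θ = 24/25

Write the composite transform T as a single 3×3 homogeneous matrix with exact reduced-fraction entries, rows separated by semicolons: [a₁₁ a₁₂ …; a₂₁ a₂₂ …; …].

T = [207/325 144/65 117/25; -171/50 93/10 537/50; 0 0 1]

T1 = [5/13 -12/13 0; 12/13 5/13 0; 0 0 1]
T2·T1 = [15/13 -36/13 0; -12/13 -5/13 0; 0 0 1]
T3·…·T1 = [15/13 -36/13 0; 3/13 -41/13 0; 0 0 1]
T4·…·T1 = [15/13 -36/13 -3; 3/13 -41/13 -5; 0 0 1]
T5·…·T1 = [-45/13 108/13 9; 9/26 -123/26 -15/2; 0 0 1]
T6·…·T1 = [207/325 144/65 117/25; -171/50 93/10 537/50; 0 0 1]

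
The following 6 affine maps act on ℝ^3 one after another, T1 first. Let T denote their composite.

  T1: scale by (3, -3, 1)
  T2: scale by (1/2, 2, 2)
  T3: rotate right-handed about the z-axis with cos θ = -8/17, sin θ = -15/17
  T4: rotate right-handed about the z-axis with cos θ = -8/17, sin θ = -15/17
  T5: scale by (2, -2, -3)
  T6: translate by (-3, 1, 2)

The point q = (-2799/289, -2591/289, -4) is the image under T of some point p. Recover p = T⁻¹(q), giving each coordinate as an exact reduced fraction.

T1 = [3 0 0 0; 0 -3 0 0; 0 0 1 0; 0 0 0 1]
T2·T1 = [3/2 0 0 0; 0 -6 0 0; 0 0 2 0; 0 0 0 1]
T3·…·T1 = [-12/17 -90/17 0 0; -45/34 48/17 0 0; 0 0 2 0; 0 0 0 1]
T4·…·T1 = [-483/578 1440/289 0 0; 360/289 966/289 0 0; 0 0 2 0; 0 0 0 1]
T5·…·T1 = [-483/289 2880/289 0 0; -720/289 -1932/289 0 0; 0 0 -6 0; 0 0 0 1]
T6·…·T1 = [-483/289 2880/289 0 -3; -720/289 -1932/289 0 1; 0 0 -6 2; 0 0 0 1]
det M = -216; M⁻¹ = [-161/867 -80/289 0 -81/289; 20/289 -161/3468 0 881/3468; 0 0 -1/6 1/3; 0 0 0 1]
M⁻¹ · (-2799/289, -2591/289, -4)ᵀ = (4, 0, 1)ᵀ

p = (4, 0, 1)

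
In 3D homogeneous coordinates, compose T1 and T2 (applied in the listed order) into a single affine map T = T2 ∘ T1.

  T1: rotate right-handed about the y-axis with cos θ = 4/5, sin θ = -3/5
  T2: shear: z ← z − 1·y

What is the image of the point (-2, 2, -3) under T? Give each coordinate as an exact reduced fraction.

T(p) = (1/5, 2, -28/5)

T1 rotate right-handed about the y-axis with cos θ = 4/5, sin θ = -3/5: (-2, 2, -3) → (1/5, 2, -18/5)
T2 shear: z ← z − 1·y: (1/5, 2, -18/5) → (1/5, 2, -28/5)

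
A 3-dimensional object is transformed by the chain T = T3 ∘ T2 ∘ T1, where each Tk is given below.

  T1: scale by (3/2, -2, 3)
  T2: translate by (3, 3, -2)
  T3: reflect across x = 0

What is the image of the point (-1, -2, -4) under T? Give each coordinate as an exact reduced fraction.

T1 scale by (3/2, -2, 3): (-1, -2, -4) → (-3/2, 4, -12)
T2 translate by (3, 3, -2): (-3/2, 4, -12) → (3/2, 7, -14)
T3 reflect across x = 0: (3/2, 7, -14) → (-3/2, 7, -14)

T(p) = (-3/2, 7, -14)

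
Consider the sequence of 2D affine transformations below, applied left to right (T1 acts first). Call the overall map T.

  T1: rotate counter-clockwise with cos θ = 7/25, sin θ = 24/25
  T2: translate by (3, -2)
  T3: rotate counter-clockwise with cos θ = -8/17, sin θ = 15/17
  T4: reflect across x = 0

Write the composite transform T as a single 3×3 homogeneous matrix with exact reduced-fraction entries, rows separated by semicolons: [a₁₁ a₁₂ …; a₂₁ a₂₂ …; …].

T1 = [7/25 -24/25 0; 24/25 7/25 0; 0 0 1]
T2·T1 = [7/25 -24/25 3; 24/25 7/25 -2; 0 0 1]
T3·…·T1 = [-416/425 87/425 6/17; -87/425 -416/425 61/17; 0 0 1]
T4·…·T1 = [416/425 -87/425 -6/17; -87/425 -416/425 61/17; 0 0 1]

T = [416/425 -87/425 -6/17; -87/425 -416/425 61/17; 0 0 1]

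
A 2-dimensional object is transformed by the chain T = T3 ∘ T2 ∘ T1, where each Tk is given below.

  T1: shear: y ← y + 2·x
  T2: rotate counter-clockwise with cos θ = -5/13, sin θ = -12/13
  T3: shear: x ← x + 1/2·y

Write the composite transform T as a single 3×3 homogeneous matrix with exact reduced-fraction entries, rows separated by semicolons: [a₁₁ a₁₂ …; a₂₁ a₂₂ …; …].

T1 = [1 0 0; 2 1 0; 0 0 1]
T2·T1 = [19/13 12/13 0; -22/13 -5/13 0; 0 0 1]
T3·…·T1 = [8/13 19/26 0; -22/13 -5/13 0; 0 0 1]

T = [8/13 19/26 0; -22/13 -5/13 0; 0 0 1]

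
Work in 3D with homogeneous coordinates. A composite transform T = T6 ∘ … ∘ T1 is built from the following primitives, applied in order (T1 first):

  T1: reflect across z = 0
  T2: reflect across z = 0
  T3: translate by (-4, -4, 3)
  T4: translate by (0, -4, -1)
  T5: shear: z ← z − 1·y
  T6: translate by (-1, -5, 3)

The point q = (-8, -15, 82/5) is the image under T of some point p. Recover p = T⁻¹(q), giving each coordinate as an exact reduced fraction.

T1 = [1 0 0 0; 0 1 0 0; 0 0 -1 0; 0 0 0 1]
T2·T1 = [1 0 0 0; 0 1 0 0; 0 0 1 0; 0 0 0 1]
T3·…·T1 = [1 0 0 -4; 0 1 0 -4; 0 0 1 3; 0 0 0 1]
T4·…·T1 = [1 0 0 -4; 0 1 0 -8; 0 0 1 2; 0 0 0 1]
T5·…·T1 = [1 0 0 -4; 0 1 0 -8; 0 -1 1 10; 0 0 0 1]
T6·…·T1 = [1 0 0 -5; 0 1 0 -13; 0 -1 1 13; 0 0 0 1]
det M = 1; M⁻¹ = [1 0 0 5; 0 1 0 13; 0 1 1 0; 0 0 0 1]
M⁻¹ · (-8, -15, 82/5)ᵀ = (-3, -2, 7/5)ᵀ

p = (-3, -2, 7/5)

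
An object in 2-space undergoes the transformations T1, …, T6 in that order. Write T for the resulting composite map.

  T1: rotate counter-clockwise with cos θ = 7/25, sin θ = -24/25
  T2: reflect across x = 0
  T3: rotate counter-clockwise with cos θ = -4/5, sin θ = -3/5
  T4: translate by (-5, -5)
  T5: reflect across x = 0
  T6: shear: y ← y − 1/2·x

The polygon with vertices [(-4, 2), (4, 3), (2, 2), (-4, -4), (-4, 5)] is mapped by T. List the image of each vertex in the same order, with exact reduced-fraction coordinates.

image vertices: (43/25, -89/10), (18/5, -2), (479/125, -217/50), (917/125, -691/50), (-136/125, -161/25)

T1 rotate counter-clockwise with cos θ = 7/25, sin θ = -24/25: (-4, 2) → (4/5, 22/5); (4, 3) → (4, -3); (2, 2) → (62/25, -34/25); (-4, -4) → (-124/25, 68/25); (-4, 5) → (92/25, 131/25)
T2 reflect across x = 0: (4/5, 22/5) → (-4/5, 22/5); (4, -3) → (-4, -3); (62/25, -34/25) → (-62/25, -34/25); (-124/25, 68/25) → (124/25, 68/25); (92/25, 131/25) → (-92/25, 131/25)
T3 rotate counter-clockwise with cos θ = -4/5, sin θ = -3/5: (-4/5, 22/5) → (82/25, -76/25); (-4, -3) → (7/5, 24/5); (-62/25, -34/25) → (146/125, 322/125); (124/25, 68/25) → (-292/125, -644/125); (-92/25, 131/25) → (761/125, -248/125)
T4 translate by (-5, -5): (82/25, -76/25) → (-43/25, -201/25); (7/5, 24/5) → (-18/5, -1/5); (146/125, 322/125) → (-479/125, -303/125); (-292/125, -644/125) → (-917/125, -1269/125); (761/125, -248/125) → (136/125, -873/125)
T5 reflect across x = 0: (-43/25, -201/25) → (43/25, -201/25); (-18/5, -1/5) → (18/5, -1/5); (-479/125, -303/125) → (479/125, -303/125); (-917/125, -1269/125) → (917/125, -1269/125); (136/125, -873/125) → (-136/125, -873/125)
T6 shear: y ← y − 1/2·x: (43/25, -201/25) → (43/25, -89/10); (18/5, -1/5) → (18/5, -2); (479/125, -303/125) → (479/125, -217/50); (917/125, -1269/125) → (917/125, -691/50); (-136/125, -873/125) → (-136/125, -161/25)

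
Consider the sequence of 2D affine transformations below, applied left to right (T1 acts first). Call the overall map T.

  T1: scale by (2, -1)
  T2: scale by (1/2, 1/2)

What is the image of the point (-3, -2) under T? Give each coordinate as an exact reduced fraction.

T1 scale by (2, -1): (-3, -2) → (-6, 2)
T2 scale by (1/2, 1/2): (-6, 2) → (-3, 1)

T(p) = (-3, 1)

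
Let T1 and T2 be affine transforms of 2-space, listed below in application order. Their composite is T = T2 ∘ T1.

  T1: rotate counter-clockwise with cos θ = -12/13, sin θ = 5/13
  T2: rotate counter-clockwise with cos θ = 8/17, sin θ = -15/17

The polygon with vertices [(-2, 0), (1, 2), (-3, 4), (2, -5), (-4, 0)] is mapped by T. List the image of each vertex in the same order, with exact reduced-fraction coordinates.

image vertices: (42/221, -440/221), (-461/221, 178/221), (-817/221, -744/221), (1058/221, 545/221), (84/221, -880/221)

T1 rotate counter-clockwise with cos θ = -12/13, sin θ = 5/13: (-2, 0) → (24/13, -10/13); (1, 2) → (-22/13, -19/13); (-3, 4) → (16/13, -63/13); (2, -5) → (1/13, 70/13); (-4, 0) → (48/13, -20/13)
T2 rotate counter-clockwise with cos θ = 8/17, sin θ = -15/17: (24/13, -10/13) → (42/221, -440/221); (-22/13, -19/13) → (-461/221, 178/221); (16/13, -63/13) → (-817/221, -744/221); (1/13, 70/13) → (1058/221, 545/221); (48/13, -20/13) → (84/221, -880/221)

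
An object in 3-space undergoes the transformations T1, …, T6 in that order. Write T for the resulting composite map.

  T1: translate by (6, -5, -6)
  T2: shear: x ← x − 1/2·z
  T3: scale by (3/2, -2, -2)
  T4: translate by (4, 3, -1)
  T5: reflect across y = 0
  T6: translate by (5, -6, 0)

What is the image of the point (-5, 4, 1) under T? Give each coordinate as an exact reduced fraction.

T(p) = (57/4, -11, 9)

T1 translate by (6, -5, -6): (-5, 4, 1) → (1, -1, -5)
T2 shear: x ← x − 1/2·z: (1, -1, -5) → (7/2, -1, -5)
T3 scale by (3/2, -2, -2): (7/2, -1, -5) → (21/4, 2, 10)
T4 translate by (4, 3, -1): (21/4, 2, 10) → (37/4, 5, 9)
T5 reflect across y = 0: (37/4, 5, 9) → (37/4, -5, 9)
T6 translate by (5, -6, 0): (37/4, -5, 9) → (57/4, -11, 9)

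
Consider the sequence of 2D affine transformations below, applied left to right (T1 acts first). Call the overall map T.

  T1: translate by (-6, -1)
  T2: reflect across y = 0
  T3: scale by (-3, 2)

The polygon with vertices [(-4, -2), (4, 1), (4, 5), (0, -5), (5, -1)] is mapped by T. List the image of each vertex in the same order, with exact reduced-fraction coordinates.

T1 translate by (-6, -1): (-4, -2) → (-10, -3); (4, 1) → (-2, 0); (4, 5) → (-2, 4); (0, -5) → (-6, -6); (5, -1) → (-1, -2)
T2 reflect across y = 0: (-10, -3) → (-10, 3); (-2, 0) → (-2, 0); (-2, 4) → (-2, -4); (-6, -6) → (-6, 6); (-1, -2) → (-1, 2)
T3 scale by (-3, 2): (-10, 3) → (30, 6); (-2, 0) → (6, 0); (-2, -4) → (6, -8); (-6, 6) → (18, 12); (-1, 2) → (3, 4)

image vertices: (30, 6), (6, 0), (6, -8), (18, 12), (3, 4)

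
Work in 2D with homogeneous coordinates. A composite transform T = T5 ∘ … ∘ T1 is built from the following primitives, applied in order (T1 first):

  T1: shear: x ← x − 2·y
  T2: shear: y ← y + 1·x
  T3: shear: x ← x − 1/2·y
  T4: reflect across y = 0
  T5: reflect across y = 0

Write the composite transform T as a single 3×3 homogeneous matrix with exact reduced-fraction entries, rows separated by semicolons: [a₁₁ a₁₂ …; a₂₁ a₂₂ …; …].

T = [1/2 -3/2 0; 1 -1 0; 0 0 1]

T1 = [1 -2 0; 0 1 0; 0 0 1]
T2·T1 = [1 -2 0; 1 -1 0; 0 0 1]
T3·…·T1 = [1/2 -3/2 0; 1 -1 0; 0 0 1]
T4·…·T1 = [1/2 -3/2 0; -1 1 0; 0 0 1]
T5·…·T1 = [1/2 -3/2 0; 1 -1 0; 0 0 1]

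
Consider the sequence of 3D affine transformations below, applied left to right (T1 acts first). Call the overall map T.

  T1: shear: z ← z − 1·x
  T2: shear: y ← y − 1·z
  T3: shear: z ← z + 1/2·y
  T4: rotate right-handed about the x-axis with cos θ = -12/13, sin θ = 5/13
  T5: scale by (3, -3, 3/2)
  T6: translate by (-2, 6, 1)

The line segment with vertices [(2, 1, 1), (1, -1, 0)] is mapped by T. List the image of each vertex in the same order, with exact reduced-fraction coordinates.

T1 shear: z ← z − 1·x: (2, 1, 1) → (2, 1, -1); (1, -1, 0) → (1, -1, -1)
T2 shear: y ← y − 1·z: (2, 1, -1) → (2, 2, -1); (1, -1, -1) → (1, 0, -1)
T3 shear: z ← z + 1/2·y: (2, 2, -1) → (2, 2, 0); (1, 0, -1) → (1, 0, -1)
T4 rotate right-handed about the x-axis with cos θ = -12/13, sin θ = 5/13: (2, 2, 0) → (2, -24/13, 10/13); (1, 0, -1) → (1, 5/13, 12/13)
T5 scale by (3, -3, 3/2): (2, -24/13, 10/13) → (6, 72/13, 15/13); (1, 5/13, 12/13) → (3, -15/13, 18/13)
T6 translate by (-2, 6, 1): (6, 72/13, 15/13) → (4, 150/13, 28/13); (3, -15/13, 18/13) → (1, 63/13, 31/13)

image vertices: (4, 150/13, 28/13), (1, 63/13, 31/13)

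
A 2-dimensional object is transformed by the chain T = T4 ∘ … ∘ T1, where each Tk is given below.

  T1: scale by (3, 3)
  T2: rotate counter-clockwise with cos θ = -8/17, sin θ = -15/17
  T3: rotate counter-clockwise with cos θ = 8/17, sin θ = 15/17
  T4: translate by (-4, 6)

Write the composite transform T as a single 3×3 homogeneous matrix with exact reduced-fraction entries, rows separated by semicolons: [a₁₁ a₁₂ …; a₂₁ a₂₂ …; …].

T = [483/289 720/289 -4; -720/289 483/289 6; 0 0 1]

T1 = [3 0 0; 0 3 0; 0 0 1]
T2·T1 = [-24/17 45/17 0; -45/17 -24/17 0; 0 0 1]
T3·…·T1 = [483/289 720/289 0; -720/289 483/289 0; 0 0 1]
T4·…·T1 = [483/289 720/289 -4; -720/289 483/289 6; 0 0 1]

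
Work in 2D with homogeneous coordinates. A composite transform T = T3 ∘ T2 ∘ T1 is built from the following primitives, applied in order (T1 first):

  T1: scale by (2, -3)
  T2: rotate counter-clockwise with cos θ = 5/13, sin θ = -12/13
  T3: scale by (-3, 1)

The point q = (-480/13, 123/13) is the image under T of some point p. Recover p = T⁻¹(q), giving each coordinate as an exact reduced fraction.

T1 = [2 0 0; 0 -3 0; 0 0 1]
T2·T1 = [10/13 -36/13 0; -24/13 -15/13 0; 0 0 1]
T3·…·T1 = [-30/13 108/13 0; -24/13 -15/13 0; 0 0 1]
det M = 18; M⁻¹ = [-5/78 -6/13 0; 4/39 -5/39 0; 0 0 1]
M⁻¹ · (-480/13, 123/13)ᵀ = (-2, -5)ᵀ

p = (-2, -5)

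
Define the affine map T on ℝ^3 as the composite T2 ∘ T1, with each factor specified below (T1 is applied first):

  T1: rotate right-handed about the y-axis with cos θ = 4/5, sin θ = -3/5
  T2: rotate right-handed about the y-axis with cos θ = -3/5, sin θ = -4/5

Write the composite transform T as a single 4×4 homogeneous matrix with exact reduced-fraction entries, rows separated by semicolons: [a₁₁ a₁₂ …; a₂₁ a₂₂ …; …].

T1 = [4/5 0 -3/5 0; 0 1 0 0; 3/5 0 4/5 0; 0 0 0 1]
T2·T1 = [-24/25 0 -7/25 0; 0 1 0 0; 7/25 0 -24/25 0; 0 0 0 1]

T = [-24/25 0 -7/25 0; 0 1 0 0; 7/25 0 -24/25 0; 0 0 0 1]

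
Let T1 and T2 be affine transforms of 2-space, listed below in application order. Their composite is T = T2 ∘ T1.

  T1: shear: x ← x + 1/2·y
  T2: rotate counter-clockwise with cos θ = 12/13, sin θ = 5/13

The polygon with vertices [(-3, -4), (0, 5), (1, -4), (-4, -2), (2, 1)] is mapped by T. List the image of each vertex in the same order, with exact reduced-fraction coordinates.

T1 shear: x ← x + 1/2·y: (-3, -4) → (-5, -4); (0, 5) → (5/2, 5); (1, -4) → (-1, -4); (-4, -2) → (-5, -2); (2, 1) → (5/2, 1)
T2 rotate counter-clockwise with cos θ = 12/13, sin θ = 5/13: (-5, -4) → (-40/13, -73/13); (5/2, 5) → (5/13, 145/26); (-1, -4) → (8/13, -53/13); (-5, -2) → (-50/13, -49/13); (5/2, 1) → (25/13, 49/26)

image vertices: (-40/13, -73/13), (5/13, 145/26), (8/13, -53/13), (-50/13, -49/13), (25/13, 49/26)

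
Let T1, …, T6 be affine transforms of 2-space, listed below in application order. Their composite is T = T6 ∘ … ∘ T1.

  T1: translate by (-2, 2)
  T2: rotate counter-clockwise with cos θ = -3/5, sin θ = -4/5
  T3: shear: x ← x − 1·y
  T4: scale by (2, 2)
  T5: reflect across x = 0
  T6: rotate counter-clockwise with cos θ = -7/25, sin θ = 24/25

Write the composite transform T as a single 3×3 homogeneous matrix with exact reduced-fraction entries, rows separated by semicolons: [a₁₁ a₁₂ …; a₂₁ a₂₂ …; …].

T1 = [1 0 -2; 0 1 2; 0 0 1]
T2·T1 = [-3/5 4/5 14/5; -4/5 -3/5 2/5; 0 0 1]
T3·…·T1 = [1/5 7/5 12/5; -4/5 -3/5 2/5; 0 0 1]
T4·…·T1 = [2/5 14/5 24/5; -8/5 -6/5 4/5; 0 0 1]
T5·…·T1 = [-2/5 -14/5 -24/5; -8/5 -6/5 4/5; 0 0 1]
T6·…·T1 = [206/125 242/125 72/125; 8/125 -294/125 -604/125; 0 0 1]

T = [206/125 242/125 72/125; 8/125 -294/125 -604/125; 0 0 1]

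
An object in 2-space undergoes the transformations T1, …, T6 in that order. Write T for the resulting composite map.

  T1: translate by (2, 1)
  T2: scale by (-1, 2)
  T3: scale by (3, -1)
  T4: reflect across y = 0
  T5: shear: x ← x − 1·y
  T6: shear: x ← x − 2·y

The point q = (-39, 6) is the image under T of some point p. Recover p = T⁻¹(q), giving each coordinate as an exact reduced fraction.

T1 = [1 0 2; 0 1 1; 0 0 1]
T2·T1 = [-1 0 -2; 0 2 2; 0 0 1]
T3·…·T1 = [-3 0 -6; 0 -2 -2; 0 0 1]
T4·…·T1 = [-3 0 -6; 0 2 2; 0 0 1]
T5·…·T1 = [-3 -2 -8; 0 2 2; 0 0 1]
T6·…·T1 = [-3 -6 -12; 0 2 2; 0 0 1]
det M = -6; M⁻¹ = [-1/3 -1 -2; 0 1/2 -1; 0 0 1]
M⁻¹ · (-39, 6)ᵀ = (5, 2)ᵀ

p = (5, 2)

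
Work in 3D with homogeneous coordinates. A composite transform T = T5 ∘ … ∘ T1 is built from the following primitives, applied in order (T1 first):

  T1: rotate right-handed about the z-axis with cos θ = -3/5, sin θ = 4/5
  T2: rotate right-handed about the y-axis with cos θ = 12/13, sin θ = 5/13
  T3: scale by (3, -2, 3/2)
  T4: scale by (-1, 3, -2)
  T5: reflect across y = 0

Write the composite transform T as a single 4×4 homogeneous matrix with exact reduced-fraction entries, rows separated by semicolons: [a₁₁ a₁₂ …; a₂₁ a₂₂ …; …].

T1 = [-3/5 -4/5 0 0; 4/5 -3/5 0 0; 0 0 1 0; 0 0 0 1]
T2·T1 = [-36/65 -48/65 5/13 0; 4/5 -3/5 0 0; 3/13 4/13 12/13 0; 0 0 0 1]
T3·…·T1 = [-108/65 -144/65 15/13 0; -8/5 6/5 0 0; 9/26 6/13 18/13 0; 0 0 0 1]
T4·…·T1 = [108/65 144/65 -15/13 0; -24/5 18/5 0 0; -9/13 -12/13 -36/13 0; 0 0 0 1]
T5·…·T1 = [108/65 144/65 -15/13 0; 24/5 -18/5 0 0; -9/13 -12/13 -36/13 0; 0 0 0 1]

T = [108/65 144/65 -15/13 0; 24/5 -18/5 0 0; -9/13 -12/13 -36/13 0; 0 0 0 1]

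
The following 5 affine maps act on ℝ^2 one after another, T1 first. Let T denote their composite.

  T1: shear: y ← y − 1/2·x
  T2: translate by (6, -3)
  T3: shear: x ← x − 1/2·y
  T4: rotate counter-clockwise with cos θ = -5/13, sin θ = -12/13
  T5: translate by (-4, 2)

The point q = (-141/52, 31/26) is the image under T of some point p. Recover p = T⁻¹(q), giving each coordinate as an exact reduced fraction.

p = (-5, 2)

T1 = [1 0 0; -1/2 1 0; 0 0 1]
T2·T1 = [1 0 6; -1/2 1 -3; 0 0 1]
T3·…·T1 = [5/4 -1/2 15/2; -1/2 1 -3; 0 0 1]
T4·…·T1 = [-49/52 29/26 -147/26; -25/26 1/13 -75/13; 0 0 1]
T5·…·T1 = [-49/52 29/26 -251/26; -25/26 1/13 -49/13; 0 0 1]
det M = 1; M⁻¹ = [1/13 -29/26 -45/13; 25/26 -49/52 149/26; 0 0 1]
M⁻¹ · (-141/52, 31/26)ᵀ = (-5, 2)ᵀ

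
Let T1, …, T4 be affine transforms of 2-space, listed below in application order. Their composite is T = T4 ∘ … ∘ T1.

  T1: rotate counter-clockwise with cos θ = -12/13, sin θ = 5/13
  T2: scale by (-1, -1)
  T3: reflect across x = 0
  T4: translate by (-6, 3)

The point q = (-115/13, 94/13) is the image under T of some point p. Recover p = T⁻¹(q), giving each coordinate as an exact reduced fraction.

T1 = [-12/13 -5/13 0; 5/13 -12/13 0; 0 0 1]
T2·T1 = [12/13 5/13 0; -5/13 12/13 0; 0 0 1]
T3·…·T1 = [-12/13 -5/13 0; -5/13 12/13 0; 0 0 1]
T4·…·T1 = [-12/13 -5/13 -6; -5/13 12/13 3; 0 0 1]
det M = -1; M⁻¹ = [-12/13 -5/13 -57/13; -5/13 12/13 -66/13; 0 0 1]
M⁻¹ · (-115/13, 94/13)ᵀ = (1, 5)ᵀ

p = (1, 5)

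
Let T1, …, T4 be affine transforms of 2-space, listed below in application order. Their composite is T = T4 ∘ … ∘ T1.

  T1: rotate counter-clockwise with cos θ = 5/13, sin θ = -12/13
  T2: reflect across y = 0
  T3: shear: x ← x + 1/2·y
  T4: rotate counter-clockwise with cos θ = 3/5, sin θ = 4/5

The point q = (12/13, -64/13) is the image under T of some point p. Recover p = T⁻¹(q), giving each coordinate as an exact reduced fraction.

T1 = [5/13 12/13 0; -12/13 5/13 0; 0 0 1]
T2·T1 = [5/13 12/13 0; 12/13 -5/13 0; 0 0 1]
T3·…·T1 = [11/13 19/26 0; 12/13 -5/13 0; 0 0 1]
T4·…·T1 = [-3/13 97/130 0; 16/13 23/65 0; 0 0 1]
det M = -1; M⁻¹ = [-23/65 97/130 0; 16/13 3/13 0; 0 0 1]
M⁻¹ · (12/13, -64/13)ᵀ = (-4, 0)ᵀ

p = (-4, 0)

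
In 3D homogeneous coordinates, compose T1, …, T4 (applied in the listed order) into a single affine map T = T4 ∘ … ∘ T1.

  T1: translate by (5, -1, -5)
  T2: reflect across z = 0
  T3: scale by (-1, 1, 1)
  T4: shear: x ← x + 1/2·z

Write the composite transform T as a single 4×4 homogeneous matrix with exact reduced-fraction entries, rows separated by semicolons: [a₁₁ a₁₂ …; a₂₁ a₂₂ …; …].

T = [-1 0 -1/2 -5/2; 0 1 0 -1; 0 0 -1 5; 0 0 0 1]

T1 = [1 0 0 5; 0 1 0 -1; 0 0 1 -5; 0 0 0 1]
T2·T1 = [1 0 0 5; 0 1 0 -1; 0 0 -1 5; 0 0 0 1]
T3·…·T1 = [-1 0 0 -5; 0 1 0 -1; 0 0 -1 5; 0 0 0 1]
T4·…·T1 = [-1 0 -1/2 -5/2; 0 1 0 -1; 0 0 -1 5; 0 0 0 1]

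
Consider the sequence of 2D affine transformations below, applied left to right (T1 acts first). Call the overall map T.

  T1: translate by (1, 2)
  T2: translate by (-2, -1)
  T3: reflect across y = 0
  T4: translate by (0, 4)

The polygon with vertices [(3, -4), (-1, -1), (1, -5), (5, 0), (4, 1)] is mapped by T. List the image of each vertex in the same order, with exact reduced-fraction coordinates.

T1 translate by (1, 2): (3, -4) → (4, -2); (-1, -1) → (0, 1); (1, -5) → (2, -3); (5, 0) → (6, 2); (4, 1) → (5, 3)
T2 translate by (-2, -1): (4, -2) → (2, -3); (0, 1) → (-2, 0); (2, -3) → (0, -4); (6, 2) → (4, 1); (5, 3) → (3, 2)
T3 reflect across y = 0: (2, -3) → (2, 3); (-2, 0) → (-2, 0); (0, -4) → (0, 4); (4, 1) → (4, -1); (3, 2) → (3, -2)
T4 translate by (0, 4): (2, 3) → (2, 7); (-2, 0) → (-2, 4); (0, 4) → (0, 8); (4, -1) → (4, 3); (3, -2) → (3, 2)

image vertices: (2, 7), (-2, 4), (0, 8), (4, 3), (3, 2)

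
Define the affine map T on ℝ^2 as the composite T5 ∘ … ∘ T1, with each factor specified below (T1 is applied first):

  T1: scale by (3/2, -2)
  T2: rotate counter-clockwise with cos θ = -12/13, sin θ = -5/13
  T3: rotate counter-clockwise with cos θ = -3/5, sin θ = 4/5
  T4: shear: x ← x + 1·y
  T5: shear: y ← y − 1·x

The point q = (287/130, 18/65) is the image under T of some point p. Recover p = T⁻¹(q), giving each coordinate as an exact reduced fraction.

p = (-1, -1)

T1 = [3/2 0 0; 0 -2 0; 0 0 1]
T2·T1 = [-18/13 -10/13 0; -15/26 24/13 0; 0 0 1]
T3·…·T1 = [84/65 -66/65 0; -99/130 -112/65 0; 0 0 1]
T4·…·T1 = [69/130 -178/65 0; -99/130 -112/65 0; 0 0 1]
T5·…·T1 = [69/130 -178/65 0; -84/65 66/65 0; 0 0 1]
det M = -3; M⁻¹ = [-22/65 -178/195 0; -28/65 -23/130 0; 0 0 1]
M⁻¹ · (287/130, 18/65)ᵀ = (-1, -1)ᵀ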